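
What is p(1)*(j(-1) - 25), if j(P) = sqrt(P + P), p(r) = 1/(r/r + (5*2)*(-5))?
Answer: 25/49 - I*sqrt(2)/49 ≈ 0.5102 - 0.028861*I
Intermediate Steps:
p(r) = -1/49 (p(r) = 1/(1 + 10*(-5)) = 1/(1 - 50) = 1/(-49) = -1/49)
j(P) = sqrt(2)*sqrt(P) (j(P) = sqrt(2*P) = sqrt(2)*sqrt(P))
p(1)*(j(-1) - 25) = -(sqrt(2)*sqrt(-1) - 25)/49 = -(sqrt(2)*I - 25)/49 = -(I*sqrt(2) - 25)/49 = -(-25 + I*sqrt(2))/49 = 25/49 - I*sqrt(2)/49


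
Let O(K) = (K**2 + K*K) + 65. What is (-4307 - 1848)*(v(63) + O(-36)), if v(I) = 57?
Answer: -16704670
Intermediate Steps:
O(K) = 65 + 2*K**2 (O(K) = (K**2 + K**2) + 65 = 2*K**2 + 65 = 65 + 2*K**2)
(-4307 - 1848)*(v(63) + O(-36)) = (-4307 - 1848)*(57 + (65 + 2*(-36)**2)) = -6155*(57 + (65 + 2*1296)) = -6155*(57 + (65 + 2592)) = -6155*(57 + 2657) = -6155*2714 = -16704670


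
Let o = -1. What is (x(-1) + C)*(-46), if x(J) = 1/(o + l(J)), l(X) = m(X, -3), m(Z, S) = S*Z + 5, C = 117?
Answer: -37720/7 ≈ -5388.6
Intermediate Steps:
m(Z, S) = 5 + S*Z
l(X) = 5 - 3*X
x(J) = 1/(4 - 3*J) (x(J) = 1/(-1 + (5 - 3*J)) = 1/(4 - 3*J))
(x(-1) + C)*(-46) = (-1/(-4 + 3*(-1)) + 117)*(-46) = (-1/(-4 - 3) + 117)*(-46) = (-1/(-7) + 117)*(-46) = (-1*(-1/7) + 117)*(-46) = (1/7 + 117)*(-46) = (820/7)*(-46) = -37720/7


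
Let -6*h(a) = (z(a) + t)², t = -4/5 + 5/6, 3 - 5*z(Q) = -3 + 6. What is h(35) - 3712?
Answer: -20044801/5400 ≈ -3712.0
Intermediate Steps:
z(Q) = 0 (z(Q) = ⅗ - (-3 + 6)/5 = ⅗ - ⅕*3 = ⅗ - ⅗ = 0)
t = 1/30 (t = -4*⅕ + 5*(⅙) = -⅘ + ⅚ = 1/30 ≈ 0.033333)
h(a) = -1/5400 (h(a) = -(0 + 1/30)²/6 = -(1/30)²/6 = -⅙*1/900 = -1/5400)
h(35) - 3712 = -1/5400 - 3712 = -20044801/5400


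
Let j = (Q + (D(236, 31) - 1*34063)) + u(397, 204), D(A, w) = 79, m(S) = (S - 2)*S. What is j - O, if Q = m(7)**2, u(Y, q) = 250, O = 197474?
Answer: -229983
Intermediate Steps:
m(S) = S*(-2 + S) (m(S) = (-2 + S)*S = S*(-2 + S))
Q = 1225 (Q = (7*(-2 + 7))**2 = (7*5)**2 = 35**2 = 1225)
j = -32509 (j = (1225 + (79 - 1*34063)) + 250 = (1225 + (79 - 34063)) + 250 = (1225 - 33984) + 250 = -32759 + 250 = -32509)
j - O = -32509 - 1*197474 = -32509 - 197474 = -229983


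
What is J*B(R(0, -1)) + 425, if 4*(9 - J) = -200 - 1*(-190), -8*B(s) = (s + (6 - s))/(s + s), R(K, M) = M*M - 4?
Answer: 6823/16 ≈ 426.44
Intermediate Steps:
R(K, M) = -4 + M² (R(K, M) = M² - 4 = -4 + M²)
B(s) = -3/(8*s) (B(s) = -(s + (6 - s))/(8*(s + s)) = -3/(4*(2*s)) = -3*1/(2*s)/4 = -3/(8*s))
J = 23/2 (J = 9 - (-200 - 1*(-190))/4 = 9 - (-200 + 190)/4 = 9 - ¼*(-10) = 9 + 5/2 = 23/2 ≈ 11.500)
J*B(R(0, -1)) + 425 = 23*(-3/(8*(-4 + (-1)²)))/2 + 425 = 23*(-3/(8*(-4 + 1)))/2 + 425 = 23*(-3/8/(-3))/2 + 425 = 23*(-3/8*(-⅓))/2 + 425 = (23/2)*(⅛) + 425 = 23/16 + 425 = 6823/16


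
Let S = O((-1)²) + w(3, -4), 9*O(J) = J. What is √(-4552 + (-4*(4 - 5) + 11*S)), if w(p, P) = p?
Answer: 4*I*√2539/3 ≈ 67.185*I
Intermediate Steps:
O(J) = J/9
S = 28/9 (S = (⅑)*(-1)² + 3 = (⅑)*1 + 3 = ⅑ + 3 = 28/9 ≈ 3.1111)
√(-4552 + (-4*(4 - 5) + 11*S)) = √(-4552 + (-4*(4 - 5) + 11*(28/9))) = √(-4552 + (-4*(-1) + 308/9)) = √(-4552 + (4 + 308/9)) = √(-4552 + 344/9) = √(-40624/9) = 4*I*√2539/3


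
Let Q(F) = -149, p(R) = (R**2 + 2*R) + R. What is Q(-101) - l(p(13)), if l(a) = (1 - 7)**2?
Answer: -185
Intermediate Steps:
p(R) = R**2 + 3*R
l(a) = 36 (l(a) = (-6)**2 = 36)
Q(-101) - l(p(13)) = -149 - 1*36 = -149 - 36 = -185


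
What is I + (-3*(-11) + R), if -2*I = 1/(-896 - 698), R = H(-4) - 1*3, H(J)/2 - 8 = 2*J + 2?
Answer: 108393/3188 ≈ 34.000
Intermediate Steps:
H(J) = 20 + 4*J (H(J) = 16 + 2*(2*J + 2) = 16 + 2*(2 + 2*J) = 16 + (4 + 4*J) = 20 + 4*J)
R = 1 (R = (20 + 4*(-4)) - 1*3 = (20 - 16) - 3 = 4 - 3 = 1)
I = 1/3188 (I = -1/(2*(-896 - 698)) = -1/2/(-1594) = -1/2*(-1/1594) = 1/3188 ≈ 0.00031368)
I + (-3*(-11) + R) = 1/3188 + (-3*(-11) + 1) = 1/3188 + (33 + 1) = 1/3188 + 34 = 108393/3188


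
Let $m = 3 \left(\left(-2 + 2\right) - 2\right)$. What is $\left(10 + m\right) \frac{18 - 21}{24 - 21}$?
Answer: $-4$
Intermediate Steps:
$m = -6$ ($m = 3 \left(0 - 2\right) = 3 \left(-2\right) = -6$)
$\left(10 + m\right) \frac{18 - 21}{24 - 21} = \left(10 - 6\right) \frac{18 - 21}{24 - 21} = 4 \left(- \frac{3}{3}\right) = 4 \left(\left(-3\right) \frac{1}{3}\right) = 4 \left(-1\right) = -4$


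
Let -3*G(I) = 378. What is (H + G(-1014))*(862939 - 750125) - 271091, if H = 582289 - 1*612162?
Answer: -3384578277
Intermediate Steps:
G(I) = -126 (G(I) = -⅓*378 = -126)
H = -29873 (H = 582289 - 612162 = -29873)
(H + G(-1014))*(862939 - 750125) - 271091 = (-29873 - 126)*(862939 - 750125) - 271091 = -29999*112814 - 271091 = -3384307186 - 271091 = -3384578277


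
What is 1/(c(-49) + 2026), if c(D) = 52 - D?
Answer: 1/2127 ≈ 0.00047015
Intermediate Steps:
1/(c(-49) + 2026) = 1/((52 - 1*(-49)) + 2026) = 1/((52 + 49) + 2026) = 1/(101 + 2026) = 1/2127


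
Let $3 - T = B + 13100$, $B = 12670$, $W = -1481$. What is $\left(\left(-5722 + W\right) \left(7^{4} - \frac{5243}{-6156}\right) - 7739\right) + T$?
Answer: $- \frac{35569457711}{2052} \approx -1.7334 \cdot 10^{7}$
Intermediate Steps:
$T = -25767$ ($T = 3 - \left(12670 + 13100\right) = 3 - 25770 = -25767$)
$\left(\left(-5722 + W\right) \left(7^{4} - \frac{5243}{-6156}\right) - 7739\right) + T = \left(\left(-5722 - 1481\right) \left(7^{4} - \frac{5243}{-6156}\right) - 7739\right) - 25767 = \left(- 7203 \left(2401 - - \frac{5243}{6156}\right) - 7739\right) - 25767 = \left(- 7203 \left(2401 + \frac{5243}{6156}\right) - 7739\right) - 25767 = \left(\left(-7203\right) \frac{14785799}{6156} - 7739\right) - 25767 = \left(- \frac{35500703399}{2052} - 7739\right) - 25767 = - \frac{35516583827}{2052} - 25767 = - \frac{35569457711}{2052}$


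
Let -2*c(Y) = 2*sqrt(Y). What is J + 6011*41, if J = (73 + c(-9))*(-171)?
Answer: 233968 + 513*I ≈ 2.3397e+5 + 513.0*I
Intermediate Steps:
c(Y) = -sqrt(Y)
J = -12483 + 513*I (J = (73 - sqrt(-9))*(-171) = (73 - 3*I)*(-171) = -12483 + 513*I ≈ -12483.0 + 513.0*I)
J + 6011*41 = (-12483 + 513*I) + 6011*41 = (-12483 + 513*I) + 246451 = 233968 + 513*I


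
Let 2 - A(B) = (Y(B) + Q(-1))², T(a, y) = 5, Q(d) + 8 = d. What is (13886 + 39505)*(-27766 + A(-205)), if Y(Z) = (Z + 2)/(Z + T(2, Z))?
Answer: -59430077846919/40000 ≈ -1.4858e+9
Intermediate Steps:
Q(d) = -8 + d
Y(Z) = (2 + Z)/(5 + Z) (Y(Z) = (Z + 2)/(Z + 5) = (2 + Z)/(5 + Z))
A(B) = 2 - (-9 + (2 + B)/(5 + B))² (A(B) = 2 - ((2 + B)/(5 + B) + (-8 - 1))² = 2 - ((2 + B)/(5 + B) - 9)² = 2 - (-9 + (2 + B)/(5 + B))²)
(13886 + 39505)*(-27766 + A(-205)) = (13886 + 39505)*(-27766 + (2 - (43 + 8*(-205))²/(5 - 205)²)) = 53391*(-27766 + (2 - 1*(43 - 1640)²/(-200)²)) = 53391*(-27766 + (2 - 1*1/40000*(-1597)²)) = 53391*(-27766 + (2 - 1*1/40000*2550409)) = 53391*(-27766 + (2 - 2550409/40000)) = 53391*(-27766 - 2470409/40000) = 53391*(-1113110409/40000) = -59430077846919/40000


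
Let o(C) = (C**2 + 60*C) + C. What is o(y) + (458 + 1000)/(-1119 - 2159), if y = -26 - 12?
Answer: -1433215/1639 ≈ -874.44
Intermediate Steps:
y = -38
o(C) = C**2 + 61*C
o(y) + (458 + 1000)/(-1119 - 2159) = -38*(61 - 38) + (458 + 1000)/(-1119 - 2159) = -38*23 + 1458/(-3278) = -874 + 1458*(-1/3278) = -874 - 729/1639 = -1433215/1639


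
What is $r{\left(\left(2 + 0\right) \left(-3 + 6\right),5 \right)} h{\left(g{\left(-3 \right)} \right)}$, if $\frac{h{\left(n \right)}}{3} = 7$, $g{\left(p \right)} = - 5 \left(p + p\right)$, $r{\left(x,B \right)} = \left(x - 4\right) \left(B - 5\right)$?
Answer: $0$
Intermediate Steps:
$r{\left(x,B \right)} = \left(-5 + B\right) \left(-4 + x\right)$ ($r{\left(x,B \right)} = \left(-4 + x\right) \left(-5 + B\right) = \left(-5 + B\right) \left(-4 + x\right)$)
$g{\left(p \right)} = - 10 p$ ($g{\left(p \right)} = - 5 \cdot 2 p = - 10 p$)
$h{\left(n \right)} = 21$ ($h{\left(n \right)} = 3 \cdot 7 = 21$)
$r{\left(\left(2 + 0\right) \left(-3 + 6\right),5 \right)} h{\left(g{\left(-3 \right)} \right)} = \left(20 - 5 \left(2 + 0\right) \left(-3 + 6\right) - 20 + 5 \left(2 + 0\right) \left(-3 + 6\right)\right) 21 = \left(20 - 5 \cdot 2 \cdot 3 - 20 + 5 \cdot 2 \cdot 3\right) 21 = \left(20 - 30 - 20 + 5 \cdot 6\right) 21 = \left(20 - 30 - 20 + 30\right) 21 = 0 \cdot 21 = 0$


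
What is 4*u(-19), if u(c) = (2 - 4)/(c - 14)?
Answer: 8/33 ≈ 0.24242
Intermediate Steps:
u(c) = -2/(-14 + c)
4*u(-19) = 4*(-2/(-14 - 19)) = 4*(-2/(-33)) = 4*(-2*(-1/33)) = 4*(2/33) = 8/33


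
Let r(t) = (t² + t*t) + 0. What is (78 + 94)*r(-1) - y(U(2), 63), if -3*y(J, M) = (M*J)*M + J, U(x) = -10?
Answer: -38668/3 ≈ -12889.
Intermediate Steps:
y(J, M) = -J/3 - J*M²/3 (y(J, M) = -((M*J)*M + J)/3 = -((J*M)*M + J)/3 = -(J*M² + J)/3 = -(J + J*M²)/3 = -J/3 - J*M²/3)
r(t) = 2*t² (r(t) = (t² + t²) + 0 = 2*t² + 0 = 2*t²)
(78 + 94)*r(-1) - y(U(2), 63) = (78 + 94)*(2*(-1)²) - (-1)*(-10)*(1 + 63²)/3 = 172*(2*1) - (-1)*(-10)*(1 + 3969)/3 = 172*2 - (-1)*(-10)*3970/3 = 344 - 1*39700/3 = 344 - 39700/3 = -38668/3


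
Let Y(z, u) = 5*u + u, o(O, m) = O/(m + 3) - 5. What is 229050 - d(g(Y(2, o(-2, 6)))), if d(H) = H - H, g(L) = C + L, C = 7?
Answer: 229050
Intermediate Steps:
o(O, m) = -5 + O/(3 + m) (o(O, m) = O/(3 + m) - 5 = -5 + O/(3 + m))
Y(z, u) = 6*u
g(L) = 7 + L
d(H) = 0
229050 - d(g(Y(2, o(-2, 6)))) = 229050 - 1*0 = 229050 + 0 = 229050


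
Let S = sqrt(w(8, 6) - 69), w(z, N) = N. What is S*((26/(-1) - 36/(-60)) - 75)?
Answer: -1506*I*sqrt(7)/5 ≈ -796.9*I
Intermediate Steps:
S = 3*I*sqrt(7) (S = sqrt(6 - 69) = sqrt(-63) = 3*I*sqrt(7) ≈ 7.9373*I)
S*((26/(-1) - 36/(-60)) - 75) = (3*I*sqrt(7))*((26/(-1) - 36/(-60)) - 75) = (3*I*sqrt(7))*((26*(-1) - 36*(-1/60)) - 75) = (3*I*sqrt(7))*((-26 + 3/5) - 75) = (3*I*sqrt(7))*(-127/5 - 75) = (3*I*sqrt(7))*(-502/5) = -1506*I*sqrt(7)/5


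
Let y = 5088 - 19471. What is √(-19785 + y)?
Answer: 2*I*√8542 ≈ 184.85*I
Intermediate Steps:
y = -14383
√(-19785 + y) = √(-19785 - 14383) = √(-34168) = 2*I*√8542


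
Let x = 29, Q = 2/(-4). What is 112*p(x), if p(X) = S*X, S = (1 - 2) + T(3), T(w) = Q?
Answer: -4872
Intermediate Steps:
Q = -½ (Q = 2*(-¼) = -½ ≈ -0.50000)
T(w) = -½
S = -3/2 (S = (1 - 2) - ½ = -1 - ½ = -3/2 ≈ -1.5000)
p(X) = -3*X/2
112*p(x) = 112*(-3/2*29) = 112*(-87/2) = -4872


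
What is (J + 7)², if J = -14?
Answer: 49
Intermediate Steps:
(J + 7)² = (-14 + 7)² = (-7)² = 49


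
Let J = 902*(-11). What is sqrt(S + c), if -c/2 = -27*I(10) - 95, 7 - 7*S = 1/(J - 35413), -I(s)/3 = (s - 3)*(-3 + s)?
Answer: I*sqrt(780183706079330)/317345 ≈ 88.017*I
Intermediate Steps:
J = -9922
I(s) = -3*(-3 + s)**2 (I(s) = -3*(s - 3)*(-3 + s) = -3*(-3 + s)*(-3 + s) = -3*(-3 + s)**2)
S = 317346/317345 (S = 1 - 1/(7*(-9922 - 35413)) = 1 - 1/7/(-45335) = 1 - 1/7*(-1/45335) = 1 + 1/317345 = 317346/317345 ≈ 1.0000)
c = -7748 (c = -2*(-(-81)*(-3 + 10)**2 - 95) = -2*(-(-81)*7**2 - 95) = -2*(-(-81)*49 - 95) = -2*(-27*(-147) - 95) = -2*(3969 - 95) = -2*3874 = -7748)
sqrt(S + c) = sqrt(317346/317345 - 7748) = sqrt(-2458471714/317345) = I*sqrt(780183706079330)/317345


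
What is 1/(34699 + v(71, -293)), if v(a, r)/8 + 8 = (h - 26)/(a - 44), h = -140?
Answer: 27/933817 ≈ 2.8914e-5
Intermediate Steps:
v(a, r) = -64 - 1328/(-44 + a) (v(a, r) = -64 + 8*((-140 - 26)/(a - 44)) = -64 + 8*(-166/(-44 + a)) = -64 - 1328/(-44 + a))
1/(34699 + v(71, -293)) = 1/(34699 + 16*(93 - 4*71)/(-44 + 71)) = 1/(34699 + 16*(93 - 284)/27) = 1/(34699 + 16*(1/27)*(-191)) = 1/(34699 - 3056/27) = 1/(933817/27) = 27/933817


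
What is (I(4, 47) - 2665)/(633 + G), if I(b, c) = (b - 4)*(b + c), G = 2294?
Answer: -2665/2927 ≈ -0.91049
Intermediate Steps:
I(b, c) = (-4 + b)*(b + c)
(I(4, 47) - 2665)/(633 + G) = ((4**2 - 4*4 - 4*47 + 4*47) - 2665)/(633 + 2294) = ((16 - 16 - 188 + 188) - 2665)/2927 = (0 - 2665)*(1/2927) = -2665*1/2927 = -2665/2927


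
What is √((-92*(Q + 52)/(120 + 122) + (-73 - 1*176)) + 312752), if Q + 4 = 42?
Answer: √37808723/11 ≈ 558.99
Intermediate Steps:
Q = 38 (Q = -4 + 42 = 38)
√((-92*(Q + 52)/(120 + 122) + (-73 - 1*176)) + 312752) = √((-92*(38 + 52)/(120 + 122) + (-73 - 1*176)) + 312752) = √((-8280/242 + (-73 - 176)) + 312752) = √((-8280/242 - 249) + 312752) = √((-92*45/121 - 249) + 312752) = √((-4140/121 - 249) + 312752) = √(-34269/121 + 312752) = √(37808723/121) = √37808723/11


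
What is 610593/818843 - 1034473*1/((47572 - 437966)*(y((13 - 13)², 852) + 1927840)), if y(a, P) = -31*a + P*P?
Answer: 632578696904870387/848326044175967648 ≈ 0.74568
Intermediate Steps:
y(a, P) = P² - 31*a (y(a, P) = -31*a + P² = P² - 31*a)
610593/818843 - 1034473*1/((47572 - 437966)*(y((13 - 13)², 852) + 1927840)) = 610593/818843 - 1034473*1/((47572 - 437966)*((852² - 31*(13 - 13)²) + 1927840)) = 610593*(1/818843) - 1034473*(-1/(390394*((725904 - 31*0²) + 1927840))) = 610593/818843 - 1034473*(-1/(390394*((725904 - 31*0) + 1927840))) = 610593/818843 - 1034473*(-1/(390394*((725904 + 0) + 1927840))) = 610593/818843 - 1034473*(-1/(390394*(725904 + 1927840))) = 610593/818843 - 1034473/(2653744*(-390394)) = 610593/818843 - 1034473/(-1036005735136) = 610593/818843 - 1034473*(-1/1036005735136) = 610593/818843 + 1034473/1036005735136 = 632578696904870387/848326044175967648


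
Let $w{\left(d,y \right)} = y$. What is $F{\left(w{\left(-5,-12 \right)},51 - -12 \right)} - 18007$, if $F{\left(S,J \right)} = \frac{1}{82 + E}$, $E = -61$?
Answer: $- \frac{378146}{21} \approx -18007.0$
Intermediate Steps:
$F{\left(S,J \right)} = \frac{1}{21}$ ($F{\left(S,J \right)} = \frac{1}{82 - 61} = \frac{1}{21}$)
$F{\left(w{\left(-5,-12 \right)},51 - -12 \right)} - 18007 = \frac{1}{21} - 18007 = - \frac{378146}{21}$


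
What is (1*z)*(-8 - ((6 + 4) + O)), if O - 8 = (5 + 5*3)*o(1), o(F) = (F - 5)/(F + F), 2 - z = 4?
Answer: -28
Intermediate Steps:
z = -2 (z = 2 - 1*4 = 2 - 4 = -2)
o(F) = (-5 + F)/(2*F) (o(F) = (-5 + F)/((2*F)) = (-5 + F)*(1/(2*F)) = (-5 + F)/(2*F))
O = -32 (O = 8 + (5 + 5*3)*((½)*(-5 + 1)/1) = 8 + (5 + 15)*((½)*1*(-4)) = 8 + 20*(-2) = 8 - 40 = -32)
(1*z)*(-8 - ((6 + 4) + O)) = (1*(-2))*(-8 - ((6 + 4) - 32)) = -2*(-8 - (10 - 32)) = -2*(-8 - 1*(-22)) = -2*(-8 + 22) = -2*14 = -28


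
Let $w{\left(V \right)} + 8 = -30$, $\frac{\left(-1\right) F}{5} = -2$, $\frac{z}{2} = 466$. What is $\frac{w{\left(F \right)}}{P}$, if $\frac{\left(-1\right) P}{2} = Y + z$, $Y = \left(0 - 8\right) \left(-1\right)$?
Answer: $\frac{19}{940} \approx 0.020213$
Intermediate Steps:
$Y = 8$ ($Y = \left(-8\right) \left(-1\right) = 8$)
$z = 932$ ($z = 2 \cdot 466 = 932$)
$F = 10$ ($F = \left(-5\right) \left(-2\right) = 10$)
$w{\left(V \right)} = -38$ ($w{\left(V \right)} = -8 - 30 = -38$)
$P = -1880$ ($P = - 2 \left(8 + 932\right) = \left(-2\right) 940 = -1880$)
$\frac{w{\left(F \right)}}{P} = - \frac{38}{-1880} = \left(-38\right) \left(- \frac{1}{1880}\right) = \frac{19}{940}$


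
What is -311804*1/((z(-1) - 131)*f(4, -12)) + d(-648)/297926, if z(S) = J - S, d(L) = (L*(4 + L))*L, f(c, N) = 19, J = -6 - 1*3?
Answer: -310639942156/393411283 ≈ -789.61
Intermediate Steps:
J = -9 (J = -6 - 3 = -9)
d(L) = L²*(4 + L)
z(S) = -9 - S
-311804*1/((z(-1) - 131)*f(4, -12)) + d(-648)/297926 = -311804*1/(19*((-9 - 1*(-1)) - 131)) + ((-648)²*(4 - 648))/297926 = -311804*1/(19*((-9 + 1) - 131)) + (419904*(-644))*(1/297926) = -311804*1/(19*(-8 - 131)) - 270418176*1/297926 = -311804/((-139*19)) - 135209088/148963 = -311804/(-2641) - 135209088/148963 = -311804*(-1/2641) - 135209088/148963 = 311804/2641 - 135209088/148963 = -310639942156/393411283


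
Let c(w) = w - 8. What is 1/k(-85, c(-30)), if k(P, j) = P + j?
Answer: -1/123 ≈ -0.0081301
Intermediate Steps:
c(w) = -8 + w
1/k(-85, c(-30)) = 1/(-85 + (-8 - 30)) = 1/(-85 - 38) = 1/(-123) = -1/123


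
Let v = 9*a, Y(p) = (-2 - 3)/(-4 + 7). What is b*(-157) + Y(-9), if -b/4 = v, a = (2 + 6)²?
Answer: 1085179/3 ≈ 3.6173e+5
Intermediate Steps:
Y(p) = -5/3
a = 64 (a = 8² = 64)
v = 576 (v = 9*64 = 576)
b = -2304 (b = -4*576 = -2304)
b*(-157) + Y(-9) = -2304*(-157) - 5/3 = 361728 - 5/3 = 1085179/3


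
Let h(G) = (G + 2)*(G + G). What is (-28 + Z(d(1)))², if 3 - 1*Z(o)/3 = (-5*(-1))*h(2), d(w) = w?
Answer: 67081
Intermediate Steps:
h(G) = 2*G*(2 + G) (h(G) = (2 + G)*(2*G) = 2*G*(2 + G))
Z(o) = -231 (Z(o) = 9 - 3*(-5*(-1))*2*2*(2 + 2) = 9 - 15*2*2*4 = 9 - 15*16 = 9 - 3*80 = 9 - 240 = -231)
(-28 + Z(d(1)))² = (-28 - 231)² = (-259)² = 67081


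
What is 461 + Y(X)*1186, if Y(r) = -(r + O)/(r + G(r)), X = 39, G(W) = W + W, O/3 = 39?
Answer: -3361/3 ≈ -1120.3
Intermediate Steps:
O = 117 (O = 3*39 = 117)
G(W) = 2*W
Y(r) = -(117 + r)/(3*r) (Y(r) = -(r + 117)/(r + 2*r) = -(117 + r)/(3*r))
461 + Y(X)*1186 = 461 + ((⅓)*(-117 - 1*39)/39)*1186 = 461 + ((⅓)*(1/39)*(-117 - 39))*1186 = 461 + ((⅓)*(1/39)*(-156))*1186 = 461 - 4/3*1186 = 461 - 4744/3 = -3361/3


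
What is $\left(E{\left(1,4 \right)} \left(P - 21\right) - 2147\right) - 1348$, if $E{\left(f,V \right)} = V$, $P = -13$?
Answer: $-3631$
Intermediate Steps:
$\left(E{\left(1,4 \right)} \left(P - 21\right) - 2147\right) - 1348 = \left(4 \left(-13 - 21\right) - 2147\right) - 1348 = \left(4 \left(-34\right) - 2147\right) - 1348 = \left(-136 - 2147\right) - 1348 = -2283 - 1348 = -3631$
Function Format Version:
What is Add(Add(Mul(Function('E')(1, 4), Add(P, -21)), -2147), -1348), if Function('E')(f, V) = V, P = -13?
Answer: -3631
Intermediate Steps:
Add(Add(Mul(Function('E')(1, 4), Add(P, -21)), -2147), -1348) = Add(Add(Mul(4, Add(-13, -21)), -2147), -1348) = Add(Add(Mul(4, -34), -2147), -1348) = Add(Add(-136, -2147), -1348) = Add(-2283, -1348) = -3631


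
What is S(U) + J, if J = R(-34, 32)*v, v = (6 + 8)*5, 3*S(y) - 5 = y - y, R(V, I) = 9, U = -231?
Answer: 1895/3 ≈ 631.67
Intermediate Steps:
S(y) = 5/3 (S(y) = 5/3 + (y - y)/3 = 5/3 + (⅓)*0 = 5/3 + 0 = 5/3)
v = 70 (v = 14*5 = 70)
J = 630 (J = 9*70 = 630)
S(U) + J = 5/3 + 630 = 1895/3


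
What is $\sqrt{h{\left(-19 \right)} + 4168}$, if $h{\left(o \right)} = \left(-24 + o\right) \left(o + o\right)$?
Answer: $\sqrt{5802} \approx 76.171$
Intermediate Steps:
$h{\left(o \right)} = 2 o \left(-24 + o\right)$ ($h{\left(o \right)} = \left(-24 + o\right) 2 o = 2 o \left(-24 + o\right)$)
$\sqrt{h{\left(-19 \right)} + 4168} = \sqrt{2 \left(-19\right) \left(-24 - 19\right) + 4168} = \sqrt{2 \left(-19\right) \left(-43\right) + 4168} = \sqrt{1634 + 4168} = \sqrt{5802}$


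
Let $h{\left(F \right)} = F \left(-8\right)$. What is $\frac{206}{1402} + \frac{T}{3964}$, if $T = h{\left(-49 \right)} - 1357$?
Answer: $- \frac{268173}{2778764} \approx -0.096508$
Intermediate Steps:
$h{\left(F \right)} = - 8 F$
$T = -965$ ($T = \left(-8\right) \left(-49\right) - 1357 = 392 - 1357 = -965$)
$\frac{206}{1402} + \frac{T}{3964} = \frac{206}{1402} - \frac{965}{3964} = 206 \cdot \frac{1}{1402} - \frac{965}{3964} = \frac{103}{701} - \frac{965}{3964} = - \frac{268173}{2778764}$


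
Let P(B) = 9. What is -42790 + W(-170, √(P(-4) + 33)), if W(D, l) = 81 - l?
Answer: -42709 - √42 ≈ -42716.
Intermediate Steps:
-42790 + W(-170, √(P(-4) + 33)) = -42790 + (81 - √(9 + 33)) = -42790 + (81 - √42) = -42709 - √42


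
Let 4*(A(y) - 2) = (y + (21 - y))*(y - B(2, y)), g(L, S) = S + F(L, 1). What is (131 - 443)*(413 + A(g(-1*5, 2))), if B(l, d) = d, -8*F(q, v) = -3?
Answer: -129480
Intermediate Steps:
F(q, v) = 3/8 (F(q, v) = -⅛*(-3) = 3/8)
g(L, S) = 3/8 + S (g(L, S) = S + 3/8 = 3/8 + S)
A(y) = 2 (A(y) = 2 + ((y + (21 - y))*(y - y))/4 = 2 + (21*0)/4 = 2 + (¼)*0 = 2 + 0 = 2)
(131 - 443)*(413 + A(g(-1*5, 2))) = (131 - 443)*(413 + 2) = -312*415 = -129480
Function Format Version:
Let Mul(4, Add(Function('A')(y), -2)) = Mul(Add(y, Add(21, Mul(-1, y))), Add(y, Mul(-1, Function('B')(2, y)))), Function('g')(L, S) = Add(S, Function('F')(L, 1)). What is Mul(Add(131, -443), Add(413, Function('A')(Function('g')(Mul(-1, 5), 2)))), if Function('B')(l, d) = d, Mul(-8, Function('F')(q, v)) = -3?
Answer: -129480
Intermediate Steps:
Function('F')(q, v) = Rational(3, 8) (Function('F')(q, v) = Mul(Rational(-1, 8), -3) = Rational(3, 8))
Function('g')(L, S) = Add(Rational(3, 8), S) (Function('g')(L, S) = Add(S, Rational(3, 8)) = Add(Rational(3, 8), S))
Function('A')(y) = 2 (Function('A')(y) = Add(2, Mul(Rational(1, 4), Mul(Add(y, Add(21, Mul(-1, y))), Add(y, Mul(-1, y))))) = Add(2, Mul(Rational(1, 4), Mul(21, 0))) = Add(2, Mul(Rational(1, 4), 0)) = Add(2, 0) = 2)
Mul(Add(131, -443), Add(413, Function('A')(Function('g')(Mul(-1, 5), 2)))) = Mul(Add(131, -443), Add(413, 2)) = Mul(-312, 415) = -129480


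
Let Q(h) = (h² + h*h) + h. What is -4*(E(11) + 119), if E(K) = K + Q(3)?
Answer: -604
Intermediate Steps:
Q(h) = h + 2*h² (Q(h) = (h² + h²) + h = 2*h² + h = h + 2*h²)
E(K) = 21 + K (E(K) = K + 3*(1 + 2*3) = K + 3*(1 + 6) = K + 3*7 = K + 21 = 21 + K)
-4*(E(11) + 119) = -4*((21 + 11) + 119) = -4*(32 + 119) = -4*151 = -604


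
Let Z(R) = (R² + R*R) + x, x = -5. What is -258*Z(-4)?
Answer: -6966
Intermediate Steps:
Z(R) = -5 + 2*R² (Z(R) = (R² + R*R) - 5 = (R² + R²) - 5 = 2*R² - 5 = -5 + 2*R²)
-258*Z(-4) = -258*(-5 + 2*(-4)²) = -258*(-5 + 2*16) = -258*(-5 + 32) = -258*27 = -6966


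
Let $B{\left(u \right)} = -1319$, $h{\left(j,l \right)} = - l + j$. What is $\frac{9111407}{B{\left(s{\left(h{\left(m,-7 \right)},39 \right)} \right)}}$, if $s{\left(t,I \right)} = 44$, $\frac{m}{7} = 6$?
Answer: $- \frac{9111407}{1319} \approx -6907.8$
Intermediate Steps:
$m = 42$ ($m = 7 \cdot 6 = 42$)
$h{\left(j,l \right)} = j - l$
$\frac{9111407}{B{\left(s{\left(h{\left(m,-7 \right)},39 \right)} \right)}} = \frac{9111407}{-1319} = 9111407 \left(- \frac{1}{1319}\right) = - \frac{9111407}{1319}$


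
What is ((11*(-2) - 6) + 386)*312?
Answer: 111696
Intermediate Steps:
((11*(-2) - 6) + 386)*312 = ((-22 - 6) + 386)*312 = (-28 + 386)*312 = 358*312 = 111696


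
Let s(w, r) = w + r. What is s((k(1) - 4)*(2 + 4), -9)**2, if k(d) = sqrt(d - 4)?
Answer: 981 - 396*I*sqrt(3) ≈ 981.0 - 685.89*I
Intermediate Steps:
k(d) = sqrt(-4 + d)
s(w, r) = r + w
s((k(1) - 4)*(2 + 4), -9)**2 = (-9 + (sqrt(-4 + 1) - 4)*(2 + 4))**2 = (-9 + (sqrt(-3) - 4)*6)**2 = (-9 + (I*sqrt(3) - 4)*6)**2 = (-9 + (-4 + I*sqrt(3))*6)**2 = (-9 + (-24 + 6*I*sqrt(3)))**2 = (-33 + 6*I*sqrt(3))**2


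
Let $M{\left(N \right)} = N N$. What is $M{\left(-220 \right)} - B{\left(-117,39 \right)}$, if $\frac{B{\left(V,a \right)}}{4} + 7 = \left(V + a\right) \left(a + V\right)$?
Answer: $24092$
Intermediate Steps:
$B{\left(V,a \right)} = -28 + 4 \left(V + a\right)^{2}$ ($B{\left(V,a \right)} = -28 + 4 \left(V + a\right) \left(a + V\right) = -28 + 4 \left(V + a\right) \left(V + a\right) = -28 + 4 \left(V + a\right)^{2}$)
$M{\left(N \right)} = N^{2}$
$M{\left(-220 \right)} - B{\left(-117,39 \right)} = \left(-220\right)^{2} - \left(-28 + 4 \left(-117 + 39\right)^{2}\right) = 48400 - \left(-28 + 4 \left(-78\right)^{2}\right) = 48400 - \left(-28 + 4 \cdot 6084\right) = 48400 - \left(-28 + 24336\right) = 48400 - 24308 = 24092$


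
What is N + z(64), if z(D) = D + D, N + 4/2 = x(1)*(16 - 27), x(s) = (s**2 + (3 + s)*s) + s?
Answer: 60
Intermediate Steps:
x(s) = s + s**2 + s*(3 + s) (x(s) = (s**2 + s*(3 + s)) + s = s + s**2 + s*(3 + s))
N = -68 (N = -2 + (2*1*(2 + 1))*(16 - 27) = -2 + (2*1*3)*(-11) = -2 + 6*(-11) = -2 - 66 = -68)
z(D) = 2*D
N + z(64) = -68 + 2*64 = -68 + 128 = 60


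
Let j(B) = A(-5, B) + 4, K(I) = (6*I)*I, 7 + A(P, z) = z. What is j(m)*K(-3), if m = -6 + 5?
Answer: -216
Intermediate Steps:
A(P, z) = -7 + z
K(I) = 6*I²
m = -1
j(B) = -3 + B (j(B) = (-7 + B) + 4 = -3 + B)
j(m)*K(-3) = (-3 - 1)*(6*(-3)²) = -24*9 = -4*54 = -216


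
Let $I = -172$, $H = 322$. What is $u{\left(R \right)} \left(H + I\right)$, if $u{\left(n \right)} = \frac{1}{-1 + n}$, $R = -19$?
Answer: $- \frac{15}{2} \approx -7.5$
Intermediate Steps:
$u{\left(R \right)} \left(H + I\right) = \frac{322 - 172}{-1 - 19} = \frac{1}{-20} \cdot 150 = \left(- \frac{1}{20}\right) 150 = - \frac{15}{2}$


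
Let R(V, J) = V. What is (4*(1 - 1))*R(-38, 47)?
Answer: 0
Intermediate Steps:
(4*(1 - 1))*R(-38, 47) = (4*(1 - 1))*(-38) = (4*0)*(-38) = 0*(-38) = 0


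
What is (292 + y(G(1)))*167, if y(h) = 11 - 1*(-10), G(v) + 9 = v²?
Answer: 52271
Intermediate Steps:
G(v) = -9 + v²
y(h) = 21 (y(h) = 11 + 10 = 21)
(292 + y(G(1)))*167 = (292 + 21)*167 = 313*167 = 52271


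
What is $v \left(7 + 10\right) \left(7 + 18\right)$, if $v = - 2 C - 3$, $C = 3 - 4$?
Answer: $-425$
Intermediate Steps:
$C = -1$
$v = -1$ ($v = \left(-2\right) \left(-1\right) - 3 = 2 - 3 = -1$)
$v \left(7 + 10\right) \left(7 + 18\right) = - \left(7 + 10\right) \left(7 + 18\right) = - 17 \cdot 25 = \left(-1\right) 425 = -425$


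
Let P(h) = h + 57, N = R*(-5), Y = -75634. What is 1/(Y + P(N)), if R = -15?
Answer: -1/75502 ≈ -1.3245e-5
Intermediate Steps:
N = 75 (N = -15*(-5) = 75)
P(h) = 57 + h
1/(Y + P(N)) = 1/(-75634 + (57 + 75)) = 1/(-75634 + 132) = 1/(-75502) = -1/75502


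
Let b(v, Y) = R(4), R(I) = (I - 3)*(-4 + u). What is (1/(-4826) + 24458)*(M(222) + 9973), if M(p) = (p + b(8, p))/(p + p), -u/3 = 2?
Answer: 21778431295032/89281 ≈ 2.4393e+8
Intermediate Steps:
u = -6 (u = -3*2 = -6)
R(I) = 30 - 10*I (R(I) = (I - 3)*(-4 - 6) = (-3 + I)*(-10) = 30 - 10*I)
b(v, Y) = -10 (b(v, Y) = 30 - 10*4 = 30 - 40 = -10)
M(p) = (-10 + p)/(2*p) (M(p) = (p - 10)/(p + p) = (-10 + p)/((2*p)) = (-10 + p)*(1/(2*p)) = (-10 + p)/(2*p))
(1/(-4826) + 24458)*(M(222) + 9973) = (1/(-4826) + 24458)*((1/2)*(-10 + 222)/222 + 9973) = (-1/4826 + 24458)*((1/2)*(1/222)*212 + 9973) = 118034307*(53/111 + 9973)/4826 = (118034307/4826)*(1107056/111) = 21778431295032/89281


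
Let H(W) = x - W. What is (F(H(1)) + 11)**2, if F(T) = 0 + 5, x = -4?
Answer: 256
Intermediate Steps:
H(W) = -4 - W
F(T) = 5
(F(H(1)) + 11)**2 = (5 + 11)**2 = 16**2 = 256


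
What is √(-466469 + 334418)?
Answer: I*√132051 ≈ 363.39*I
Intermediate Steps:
√(-466469 + 334418) = √(-132051) = I*√132051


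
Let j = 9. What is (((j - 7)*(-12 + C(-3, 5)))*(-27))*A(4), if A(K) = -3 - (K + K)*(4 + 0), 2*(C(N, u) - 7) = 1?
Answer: -8505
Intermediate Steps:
C(N, u) = 15/2 (C(N, u) = 7 + (½)*1 = 7 + ½ = 15/2)
A(K) = -3 - 8*K (A(K) = -3 - 2*K*4 = -3 - 8*K)
(((j - 7)*(-12 + C(-3, 5)))*(-27))*A(4) = (((9 - 7)*(-12 + 15/2))*(-27))*(-3 - 8*4) = ((2*(-9/2))*(-27))*(-3 - 32) = -9*(-27)*(-35) = 243*(-35) = -8505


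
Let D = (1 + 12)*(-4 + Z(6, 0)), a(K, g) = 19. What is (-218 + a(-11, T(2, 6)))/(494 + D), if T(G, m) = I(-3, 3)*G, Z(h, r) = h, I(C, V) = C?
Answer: -199/520 ≈ -0.38269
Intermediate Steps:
T(G, m) = -3*G
D = 26 (D = (1 + 12)*(-4 + 6) = 13*2 = 26)
(-218 + a(-11, T(2, 6)))/(494 + D) = (-218 + 19)/(494 + 26) = -199/520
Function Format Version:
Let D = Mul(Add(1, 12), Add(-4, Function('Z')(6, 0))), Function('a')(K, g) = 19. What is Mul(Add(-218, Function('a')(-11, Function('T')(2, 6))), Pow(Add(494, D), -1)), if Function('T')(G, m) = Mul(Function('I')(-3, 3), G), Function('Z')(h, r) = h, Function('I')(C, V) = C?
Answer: Rational(-199, 520) ≈ -0.38269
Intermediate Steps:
Function('T')(G, m) = Mul(-3, G)
D = 26 (D = Mul(Add(1, 12), Add(-4, 6)) = Mul(13, 2) = 26)
Mul(Add(-218, Function('a')(-11, Function('T')(2, 6))), Pow(Add(494, D), -1)) = Mul(Add(-218, 19), Pow(Add(494, 26), -1)) = Mul(-199, Pow(520, -1)) = Mul(-199, Rational(1, 520)) = Rational(-199, 520)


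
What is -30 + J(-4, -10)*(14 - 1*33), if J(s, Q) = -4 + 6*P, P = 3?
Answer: -296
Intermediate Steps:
J(s, Q) = 14 (J(s, Q) = -4 + 6*3 = -4 + 18 = 14)
-30 + J(-4, -10)*(14 - 1*33) = -30 + 14*(14 - 1*33) = -30 + 14*(14 - 33) = -30 + 14*(-19) = -30 - 266 = -296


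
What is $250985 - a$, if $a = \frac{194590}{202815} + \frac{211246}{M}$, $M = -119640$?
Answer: $\frac{203003900930363}{808826220} \approx 2.5099 \cdot 10^{5}$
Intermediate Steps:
$a = - \frac{652103663}{808826220}$ ($a = \frac{194590}{202815} + \frac{211246}{-119640} = 194590 \cdot \frac{1}{202815} + 211246 \left(- \frac{1}{119640}\right) = \frac{38918}{40563} - \frac{105623}{59820} = - \frac{652103663}{808826220} \approx -0.80623$)
$250985 - a = 250985 - - \frac{652103663}{808826220} = 250985 + \frac{652103663}{808826220} = \frac{203003900930363}{808826220}$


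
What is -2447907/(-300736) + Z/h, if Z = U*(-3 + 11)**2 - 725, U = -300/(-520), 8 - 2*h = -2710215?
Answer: 86241479925353/10595801113664 ≈ 8.1392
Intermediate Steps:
h = 2710223/2 (h = 4 - 1/2*(-2710215) = 4 + 2710215/2 = 2710223/2 ≈ 1.3551e+6)
U = 15/26 (U = -300*(-1/520) = 15/26 ≈ 0.57692)
Z = -8945/13 (Z = 15*(-3 + 11)**2/26 - 725 = (15/26)*8**2 - 725 = (15/26)*64 - 725 = 480/13 - 725 = -8945/13 ≈ -688.08)
-2447907/(-300736) + Z/h = -2447907/(-300736) - 8945/(13*2710223/2) = -2447907*(-1/300736) - 8945/13*2/2710223 = 2447907/300736 - 17890/35232899 = 86241479925353/10595801113664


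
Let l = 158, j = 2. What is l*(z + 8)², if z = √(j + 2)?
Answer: 15800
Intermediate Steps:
z = 2 (z = √(2 + 2) = √4 = 2)
l*(z + 8)² = 158*(2 + 8)² = 158*10² = 158*100 = 15800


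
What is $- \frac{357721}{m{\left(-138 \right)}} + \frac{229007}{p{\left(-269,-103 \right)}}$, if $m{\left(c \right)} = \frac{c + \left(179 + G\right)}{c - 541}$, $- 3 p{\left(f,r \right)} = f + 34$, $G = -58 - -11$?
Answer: $- \frac{57075629239}{1410} \approx -4.0479 \cdot 10^{7}$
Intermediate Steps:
$G = -47$ ($G = -58 + 11 = -47$)
$p{\left(f,r \right)} = - \frac{34}{3} - \frac{f}{3}$ ($p{\left(f,r \right)} = - \frac{f + 34}{3} = - \frac{34 + f}{3} = - \frac{34}{3} - \frac{f}{3}$)
$m{\left(c \right)} = \frac{132 + c}{-541 + c}$ ($m{\left(c \right)} = \frac{c + \left(179 - 47\right)}{c - 541} = \frac{c + 132}{-541 + c} = \frac{132 + c}{-541 + c}$)
$- \frac{357721}{m{\left(-138 \right)}} + \frac{229007}{p{\left(-269,-103 \right)}} = - \frac{357721}{\frac{1}{-541 - 138} \left(132 - 138\right)} + \frac{229007}{- \frac{34}{3} - - \frac{269}{3}} = - \frac{357721}{\frac{1}{-679} \left(-6\right)} + \frac{229007}{- \frac{34}{3} + \frac{269}{3}} = - \frac{357721}{\left(- \frac{1}{679}\right) \left(-6\right)} + \frac{229007}{\frac{235}{3}} = - \frac{357721}{\frac{6}{679}} + 229007 \cdot \frac{3}{235} = \left(-357721\right) \frac{679}{6} + \frac{687021}{235} = - \frac{242892559}{6} + \frac{687021}{235} = - \frac{57075629239}{1410}$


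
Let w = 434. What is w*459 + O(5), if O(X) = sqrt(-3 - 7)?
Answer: 199206 + I*sqrt(10) ≈ 1.9921e+5 + 3.1623*I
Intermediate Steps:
O(X) = I*sqrt(10) (O(X) = sqrt(-10) = I*sqrt(10))
w*459 + O(5) = 434*459 + I*sqrt(10) = 199206 + I*sqrt(10)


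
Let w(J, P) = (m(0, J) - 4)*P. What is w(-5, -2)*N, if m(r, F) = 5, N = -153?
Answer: 306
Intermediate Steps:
w(J, P) = P (w(J, P) = (5 - 4)*P = 1*P = P)
w(-5, -2)*N = -2*(-153) = 306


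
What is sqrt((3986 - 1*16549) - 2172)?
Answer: I*sqrt(14735) ≈ 121.39*I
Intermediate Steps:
sqrt((3986 - 1*16549) - 2172) = sqrt((3986 - 16549) - 2172) = sqrt(-12563 - 2172) = sqrt(-14735) = I*sqrt(14735)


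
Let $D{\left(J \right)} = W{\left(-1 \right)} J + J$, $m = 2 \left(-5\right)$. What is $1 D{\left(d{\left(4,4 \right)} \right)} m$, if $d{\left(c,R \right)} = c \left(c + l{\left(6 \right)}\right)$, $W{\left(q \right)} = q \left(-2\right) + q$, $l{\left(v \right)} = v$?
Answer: $-800$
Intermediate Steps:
$W{\left(q \right)} = - q$ ($W{\left(q \right)} = - 2 q + q = - q$)
$d{\left(c,R \right)} = c \left(6 + c\right)$ ($d{\left(c,R \right)} = c \left(c + 6\right) = c \left(6 + c\right)$)
$m = -10$
$D{\left(J \right)} = 2 J$ ($D{\left(J \right)} = \left(-1\right) \left(-1\right) J + J = 1 J + J = J + J = 2 J$)
$1 D{\left(d{\left(4,4 \right)} \right)} m = 1 \cdot 2 \cdot 4 \left(6 + 4\right) \left(-10\right) = 1 \cdot 2 \cdot 4 \cdot 10 \left(-10\right) = 1 \cdot 2 \cdot 40 \left(-10\right) = 1 \cdot 80 \left(-10\right) = 80 \left(-10\right) = -800$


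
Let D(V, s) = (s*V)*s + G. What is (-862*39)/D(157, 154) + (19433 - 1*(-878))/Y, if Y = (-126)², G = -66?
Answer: 37545580619/29555920548 ≈ 1.2703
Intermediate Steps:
D(V, s) = -66 + V*s² (D(V, s) = (s*V)*s - 66 = (V*s)*s - 66 = V*s² - 66 = -66 + V*s²)
Y = 15876
(-862*39)/D(157, 154) + (19433 - 1*(-878))/Y = (-862*39)/(-66 + 157*154²) + (19433 - 1*(-878))/15876 = -33618/(-66 + 157*23716) + (19433 + 878)*(1/15876) = -33618/(-66 + 3723412) + 20311*(1/15876) = -33618/3723346 + 20311/15876 = -33618*1/3723346 + 20311/15876 = -16809/1861673 + 20311/15876 = 37545580619/29555920548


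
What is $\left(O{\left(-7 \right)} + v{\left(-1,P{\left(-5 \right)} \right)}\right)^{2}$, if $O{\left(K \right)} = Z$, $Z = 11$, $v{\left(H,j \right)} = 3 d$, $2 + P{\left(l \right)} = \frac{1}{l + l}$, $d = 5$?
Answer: $676$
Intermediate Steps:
$P{\left(l \right)} = -2 + \frac{1}{2 l}$ ($P{\left(l \right)} = -2 + \frac{1}{l + l} = -2 + \frac{1}{2 l}$)
$v{\left(H,j \right)} = 15$ ($v{\left(H,j \right)} = 3 \cdot 5 = 15$)
$O{\left(K \right)} = 11$
$\left(O{\left(-7 \right)} + v{\left(-1,P{\left(-5 \right)} \right)}\right)^{2} = \left(11 + 15\right)^{2} = 26^{2} = 676$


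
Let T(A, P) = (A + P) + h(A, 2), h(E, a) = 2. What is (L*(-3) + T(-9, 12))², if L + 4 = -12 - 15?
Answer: 9604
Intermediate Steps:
L = -31 (L = -4 + (-12 - 15) = -4 - 27 = -31)
T(A, P) = 2 + A + P (T(A, P) = (A + P) + 2 = 2 + A + P)
(L*(-3) + T(-9, 12))² = (-31*(-3) + (2 - 9 + 12))² = (93 + 5)² = 98² = 9604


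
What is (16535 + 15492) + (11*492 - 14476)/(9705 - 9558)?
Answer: 4698905/147 ≈ 31965.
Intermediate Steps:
(16535 + 15492) + (11*492 - 14476)/(9705 - 9558) = 32027 + (5412 - 14476)/147 = 32027 - 9064*1/147 = 32027 - 9064/147 = 4698905/147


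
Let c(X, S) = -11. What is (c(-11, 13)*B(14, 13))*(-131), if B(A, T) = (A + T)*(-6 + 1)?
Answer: -194535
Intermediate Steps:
B(A, T) = -5*A - 5*T (B(A, T) = (A + T)*(-5) = -5*A - 5*T)
(c(-11, 13)*B(14, 13))*(-131) = -11*(-5*14 - 5*13)*(-131) = -11*(-70 - 65)*(-131) = -11*(-135)*(-131) = 1485*(-131) = -194535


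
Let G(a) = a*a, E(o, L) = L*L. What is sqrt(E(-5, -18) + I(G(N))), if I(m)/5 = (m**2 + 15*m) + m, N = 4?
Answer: 2*sqrt(721) ≈ 53.703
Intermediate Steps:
E(o, L) = L**2
G(a) = a**2
I(m) = 5*m**2 + 80*m (I(m) = 5*((m**2 + 15*m) + m) = 5*(m**2 + 16*m) = 5*m**2 + 80*m)
sqrt(E(-5, -18) + I(G(N))) = sqrt((-18)**2 + 5*4**2*(16 + 4**2)) = sqrt(324 + 5*16*(16 + 16)) = sqrt(324 + 5*16*32) = sqrt(324 + 2560) = sqrt(2884) = 2*sqrt(721)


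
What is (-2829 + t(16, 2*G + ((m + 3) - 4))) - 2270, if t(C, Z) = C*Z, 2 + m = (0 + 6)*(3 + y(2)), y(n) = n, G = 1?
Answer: -4635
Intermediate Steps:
m = 28 (m = -2 + (0 + 6)*(3 + 2) = -2 + 6*5 = -2 + 30 = 28)
(-2829 + t(16, 2*G + ((m + 3) - 4))) - 2270 = (-2829 + 16*(2*1 + ((28 + 3) - 4))) - 2270 = (-2829 + 16*(2 + (31 - 4))) - 2270 = (-2829 + 16*(2 + 27)) - 2270 = (-2829 + 16*29) - 2270 = (-2829 + 464) - 2270 = -2365 - 2270 = -4635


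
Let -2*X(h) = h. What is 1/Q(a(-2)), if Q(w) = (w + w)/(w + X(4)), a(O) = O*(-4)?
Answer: 3/8 ≈ 0.37500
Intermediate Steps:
X(h) = -h/2
a(O) = -4*O
Q(w) = 2*w/(-2 + w) (Q(w) = (w + w)/(w - 1/2*4) = (2*w)/(w - 2) = (2*w)/(-2 + w) = 2*w/(-2 + w))
1/Q(a(-2)) = 1/(2*(-4*(-2))/(-2 - 4*(-2))) = 1/(2*8/(-2 + 8)) = 1/(2*8/6) = 1/(2*8*(1/6)) = 1/(8/3) = 3/8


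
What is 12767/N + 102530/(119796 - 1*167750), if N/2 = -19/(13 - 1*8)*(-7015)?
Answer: -2427027851/1278309778 ≈ -1.8986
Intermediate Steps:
N = 53314 (N = 2*(-19/(13 - 1*8)*(-7015)) = 2*(-19/(13 - 8)*(-7015)) = 2*(-19/5*(-7015)) = 2*26657 = 53314)
12767/N + 102530/(119796 - 1*167750) = 12767/53314 + 102530/(119796 - 1*167750) = 12767*(1/53314) + 102530/(119796 - 167750) = 12767/53314 + 102530/(-47954) = 12767/53314 + 102530*(-1/47954) = 12767/53314 - 51265/23977 = -2427027851/1278309778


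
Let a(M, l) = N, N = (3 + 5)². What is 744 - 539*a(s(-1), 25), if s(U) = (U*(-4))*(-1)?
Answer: -33752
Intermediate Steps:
s(U) = 4*U (s(U) = -4*U*(-1) = 4*U)
N = 64 (N = 8² = 64)
a(M, l) = 64
744 - 539*a(s(-1), 25) = 744 - 539*64 = 744 - 34496 = -33752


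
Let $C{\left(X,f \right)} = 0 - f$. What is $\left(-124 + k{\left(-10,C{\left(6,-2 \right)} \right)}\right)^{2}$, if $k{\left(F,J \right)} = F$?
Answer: $17956$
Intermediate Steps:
$C{\left(X,f \right)} = - f$
$\left(-124 + k{\left(-10,C{\left(6,-2 \right)} \right)}\right)^{2} = \left(-124 - 10\right)^{2} = \left(-134\right)^{2} = 17956$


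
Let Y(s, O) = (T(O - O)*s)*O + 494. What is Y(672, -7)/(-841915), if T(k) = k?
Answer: -494/841915 ≈ -0.00058676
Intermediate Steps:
Y(s, O) = 494 (Y(s, O) = ((O - O)*s)*O + 494 = (0*s)*O + 494 = 0*O + 494 = 0 + 494 = 494)
Y(672, -7)/(-841915) = 494/(-841915) = 494*(-1/841915) = -494/841915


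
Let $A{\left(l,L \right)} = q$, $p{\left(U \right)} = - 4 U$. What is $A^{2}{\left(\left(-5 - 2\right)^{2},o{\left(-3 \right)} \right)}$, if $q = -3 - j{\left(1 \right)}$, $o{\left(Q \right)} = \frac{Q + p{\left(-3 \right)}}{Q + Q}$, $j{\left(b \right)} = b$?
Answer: $16$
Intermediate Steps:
$o{\left(Q \right)} = \frac{12 + Q}{2 Q}$ ($o{\left(Q \right)} = \frac{Q - -12}{Q + Q} = \frac{Q + 12}{2 Q} = \left(12 + Q\right) \frac{1}{2 Q} = \frac{12 + Q}{2 Q}$)
$q = -4$ ($q = -3 - 1 = -4$)
$A{\left(l,L \right)} = -4$
$A^{2}{\left(\left(-5 - 2\right)^{2},o{\left(-3 \right)} \right)} = \left(-4\right)^{2} = 16$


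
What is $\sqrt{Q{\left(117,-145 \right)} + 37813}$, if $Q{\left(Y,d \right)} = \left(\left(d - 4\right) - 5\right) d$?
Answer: $\sqrt{60143} \approx 245.24$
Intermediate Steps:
$Q{\left(Y,d \right)} = d \left(-9 + d\right)$ ($Q{\left(Y,d \right)} = \left(\left(-4 + d\right) - 5\right) d = \left(-9 + d\right) d = d \left(-9 + d\right)$)
$\sqrt{Q{\left(117,-145 \right)} + 37813} = \sqrt{- 145 \left(-9 - 145\right) + 37813} = \sqrt{\left(-145\right) \left(-154\right) + 37813} = \sqrt{22330 + 37813} = \sqrt{60143}$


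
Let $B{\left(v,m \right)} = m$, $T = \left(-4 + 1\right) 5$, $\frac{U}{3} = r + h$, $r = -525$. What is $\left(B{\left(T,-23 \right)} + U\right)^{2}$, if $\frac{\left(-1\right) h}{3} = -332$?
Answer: $1932100$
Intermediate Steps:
$h = 996$ ($h = \left(-3\right) \left(-332\right) = 996$)
$U = 1413$ ($U = 3 \left(-525 + 996\right) = 3 \cdot 471 = 1413$)
$T = -15$ ($T = \left(-3\right) 5 = -15$)
$\left(B{\left(T,-23 \right)} + U\right)^{2} = \left(-23 + 1413\right)^{2} = 1390^{2} = 1932100$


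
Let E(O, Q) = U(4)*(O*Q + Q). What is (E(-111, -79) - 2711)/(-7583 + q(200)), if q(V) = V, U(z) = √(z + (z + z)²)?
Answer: 2711/7383 - 17380*√17/7383 ≈ -9.3388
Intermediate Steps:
U(z) = √(z + 4*z²) (U(z) = √(z + (2*z)²) = √(z + 4*z²))
E(O, Q) = 2*√17*(Q + O*Q) (E(O, Q) = √(4*(1 + 4*4))*(O*Q + Q) = √(4*(1 + 16))*(Q + O*Q) = √(4*17)*(Q + O*Q) = √68*(Q + O*Q) = (2*√17)*(Q + O*Q) = 2*√17*(Q + O*Q))
(E(-111, -79) - 2711)/(-7583 + q(200)) = (2*(-79)*√17*(1 - 111) - 2711)/(-7583 + 200) = (2*(-79)*√17*(-110) - 2711)/(-7383) = (17380*√17 - 2711)*(-1/7383) = (-2711 + 17380*√17)*(-1/7383) = 2711/7383 - 17380*√17/7383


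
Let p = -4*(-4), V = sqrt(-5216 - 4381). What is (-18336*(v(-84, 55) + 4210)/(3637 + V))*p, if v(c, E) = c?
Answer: -2201238560256/6618683 + 605234688*I*sqrt(9597)/6618683 ≈ -3.3258e+5 + 8958.2*I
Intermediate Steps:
V = I*sqrt(9597) (V = sqrt(-9597) = I*sqrt(9597) ≈ 97.964*I)
p = 16
(-18336*(v(-84, 55) + 4210)/(3637 + V))*p = -18336*(-84 + 4210)/(3637 + I*sqrt(9597))*16 = -18336*4126/(3637 + I*sqrt(9597))*16 = -18336/(3637/4126 + I*sqrt(9597)/4126)*16 = -293376/(3637/4126 + I*sqrt(9597)/4126)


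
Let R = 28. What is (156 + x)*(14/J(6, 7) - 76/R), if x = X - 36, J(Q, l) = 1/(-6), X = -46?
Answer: -44918/7 ≈ -6416.9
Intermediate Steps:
J(Q, l) = -1/6
x = -82 (x = -46 - 36 = -82)
(156 + x)*(14/J(6, 7) - 76/R) = (156 - 82)*(14/(-1/6) - 76/28) = 74*(14*(-6) - 76*1/28) = 74*(-84 - 19/7) = 74*(-607/7) = -44918/7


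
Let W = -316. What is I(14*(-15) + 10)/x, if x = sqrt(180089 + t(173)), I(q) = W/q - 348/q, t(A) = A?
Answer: 83*sqrt(180262)/4506550 ≈ 0.0078196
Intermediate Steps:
I(q) = -664/q (I(q) = -316/q - 348/q = -664/q)
x = sqrt(180262) (x = sqrt(180089 + 173) = sqrt(180262) ≈ 424.57)
I(14*(-15) + 10)/x = (-664/(14*(-15) + 10))/(sqrt(180262)) = (-664/(-210 + 10))*(sqrt(180262)/180262) = (-664/(-200))*(sqrt(180262)/180262) = (-664*(-1/200))*(sqrt(180262)/180262) = 83*(sqrt(180262)/180262)/25 = 83*sqrt(180262)/4506550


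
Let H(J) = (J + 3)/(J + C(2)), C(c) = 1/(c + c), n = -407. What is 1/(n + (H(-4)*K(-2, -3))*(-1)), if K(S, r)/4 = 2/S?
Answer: -15/6089 ≈ -0.0024635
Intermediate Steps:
K(S, r) = 8/S (K(S, r) = 4*(2/S) = 8/S)
C(c) = 1/(2*c)
H(J) = (3 + J)/(¼ + J) (H(J) = (J + 3)/(J + (½)/2) = (3 + J)/(J + (½)*(½)) = (3 + J)/(J + ¼) = (3 + J)/(¼ + J))
1/(n + (H(-4)*K(-2, -3))*(-1)) = 1/(-407 + ((4*(3 - 4)/(1 + 4*(-4)))*(8/(-2)))*(-1)) = 1/(-407 + ((4*(-1)/(1 - 16))*(8*(-½)))*(-1)) = 1/(-407 + ((4*(-1)/(-15))*(-4))*(-1)) = 1/(-407 + ((4*(-1/15)*(-1))*(-4))*(-1)) = 1/(-407 + ((4/15)*(-4))*(-1)) = 1/(-407 - 16/15*(-1)) = 1/(-407 + 16/15) = 1/(-6089/15) = -15/6089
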